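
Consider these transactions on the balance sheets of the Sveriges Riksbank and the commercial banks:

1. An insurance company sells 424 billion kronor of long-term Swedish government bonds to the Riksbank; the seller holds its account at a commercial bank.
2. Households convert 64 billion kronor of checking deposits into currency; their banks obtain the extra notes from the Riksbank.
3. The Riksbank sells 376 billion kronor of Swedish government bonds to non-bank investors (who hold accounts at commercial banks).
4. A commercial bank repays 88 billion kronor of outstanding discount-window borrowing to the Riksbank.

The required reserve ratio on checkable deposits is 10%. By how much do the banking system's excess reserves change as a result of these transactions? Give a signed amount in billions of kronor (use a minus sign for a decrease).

Asset purchase (from non-banks) 424 billion kronor: reserves +424B, deposits +424B.
Currency withdrawal 64 billion kronor: reserves −64B, deposits −64B.
Asset sale (to non-banks) 376 billion kronor: reserves −376B, deposits −376B.
Discount-window repayment 88 billion kronor: reserves −88B, deposits 0.
Totals: Δreserves = −104B, Δdeposits = −16B.
Δrequired reserves = 10% × −16B = −1.6B.
Δexcess reserves = Δreserves − Δrequired = −104B − (−1.6B) = -102.4 billion.

-102.4 billion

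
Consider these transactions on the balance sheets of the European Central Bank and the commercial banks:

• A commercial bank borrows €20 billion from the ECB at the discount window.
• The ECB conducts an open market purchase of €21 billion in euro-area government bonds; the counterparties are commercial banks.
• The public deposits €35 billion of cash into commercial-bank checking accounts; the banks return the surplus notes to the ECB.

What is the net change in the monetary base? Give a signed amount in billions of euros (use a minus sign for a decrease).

+€41 billion

ECB balance sheet:
  Assets:      Securities +€21B, Loans to banks +€20B
  Liabilities: Bank reserves +€76B, Currency in circulation −€35B
Monetary base = currency + reserves: −€35B + (+€76B) = +€41 billion.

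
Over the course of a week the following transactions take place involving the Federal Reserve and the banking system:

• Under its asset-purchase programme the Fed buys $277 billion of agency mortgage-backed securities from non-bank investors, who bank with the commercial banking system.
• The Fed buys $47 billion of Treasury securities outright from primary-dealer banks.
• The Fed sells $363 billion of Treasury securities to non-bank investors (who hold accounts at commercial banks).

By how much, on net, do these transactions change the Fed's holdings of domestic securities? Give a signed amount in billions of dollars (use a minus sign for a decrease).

-$39 billion

Fed balance sheet:
  Assets:      Securities −$39B
  Liabilities: Bank reserves −$39B
So the change in the Fed's holdings of domestic securities is -$39 billion.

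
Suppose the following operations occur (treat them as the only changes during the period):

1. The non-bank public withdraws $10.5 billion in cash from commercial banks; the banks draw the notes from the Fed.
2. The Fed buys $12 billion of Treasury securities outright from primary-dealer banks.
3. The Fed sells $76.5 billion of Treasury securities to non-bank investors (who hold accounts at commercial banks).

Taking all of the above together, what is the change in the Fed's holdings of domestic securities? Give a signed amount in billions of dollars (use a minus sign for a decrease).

Fed balance sheet:
  Assets:      Securities −$64.5B
  Liabilities: Bank reserves −$75B, Currency in circulation +$10.5B
So the change in the Fed's holdings of domestic securities is -$64.5 billion.

-$64.5 billion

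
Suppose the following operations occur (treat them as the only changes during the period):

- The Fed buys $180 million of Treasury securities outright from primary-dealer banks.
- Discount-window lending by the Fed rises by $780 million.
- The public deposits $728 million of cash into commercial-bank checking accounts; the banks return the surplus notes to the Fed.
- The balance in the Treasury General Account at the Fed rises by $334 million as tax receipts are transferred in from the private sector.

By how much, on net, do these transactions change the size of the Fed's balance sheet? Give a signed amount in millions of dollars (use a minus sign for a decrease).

+$960 million

Fed balance sheet:
  Assets:      Securities +$180M, Loans to banks +$780M
  Liabilities: Bank reserves +$1354M, Currency in circulation −$728M, Government deposits +$334M
Change in total Fed assets = +$960 million.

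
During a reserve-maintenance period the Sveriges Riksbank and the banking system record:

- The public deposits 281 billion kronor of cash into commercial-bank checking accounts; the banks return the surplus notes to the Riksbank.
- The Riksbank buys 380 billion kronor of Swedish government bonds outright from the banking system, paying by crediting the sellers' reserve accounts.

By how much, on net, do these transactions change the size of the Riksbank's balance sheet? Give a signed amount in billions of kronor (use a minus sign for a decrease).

+380 billion

Currency deposit 281 billion kronor: only the composition of liabilities changes → 0.
OMO purchase (from banks) 380 billion kronor: a Riksbank asset is acquired → +380B.
Net: 0 + 380 = +380 billion.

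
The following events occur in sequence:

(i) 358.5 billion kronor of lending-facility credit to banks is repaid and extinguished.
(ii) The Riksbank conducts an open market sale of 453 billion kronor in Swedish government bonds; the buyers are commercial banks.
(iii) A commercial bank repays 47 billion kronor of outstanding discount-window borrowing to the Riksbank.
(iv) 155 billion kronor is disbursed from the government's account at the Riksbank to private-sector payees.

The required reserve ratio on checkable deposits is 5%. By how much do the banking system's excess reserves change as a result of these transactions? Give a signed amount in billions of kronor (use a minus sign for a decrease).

-711.25 billion

Discount-window repayment 358.5 billion kronor: reserves −358.5B, deposits 0.
OMO sale (to banks) 453 billion kronor: reserves −453B, deposits 0.
Discount-window repayment 47 billion kronor: reserves −47B, deposits 0.
Government spending 155 billion kronor: reserves +155B, deposits +155B.
Totals: Δreserves = −703.5B, Δdeposits = +155B.
Δrequired reserves = 5% × +155B = +7.75B.
Δexcess reserves = Δreserves − Δrequired = −703.5B − (+7.75B) = -711.25 billion.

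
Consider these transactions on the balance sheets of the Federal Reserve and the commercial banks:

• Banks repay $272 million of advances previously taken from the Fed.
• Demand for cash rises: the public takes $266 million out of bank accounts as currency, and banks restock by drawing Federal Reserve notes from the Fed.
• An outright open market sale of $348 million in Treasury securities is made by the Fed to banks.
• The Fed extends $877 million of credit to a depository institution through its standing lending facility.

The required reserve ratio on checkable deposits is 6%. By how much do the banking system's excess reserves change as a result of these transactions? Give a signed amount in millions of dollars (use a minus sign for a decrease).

+$6.96 million

Discount-window repayment $272 million: reserves −$272M, deposits 0.
Currency withdrawal $266 million: reserves −$266M, deposits −$266M.
OMO sale (to banks) $348 million: reserves −$348M, deposits 0.
Discount-window loan $877 million: reserves +$877M, deposits 0.
Totals: Δreserves = −$9M, Δdeposits = −$266M.
Δrequired reserves = 6% × −$266M = −$15.96M.
Δexcess reserves = Δreserves − Δrequired = −$9M − (−$15.96M) = +$6.96 million.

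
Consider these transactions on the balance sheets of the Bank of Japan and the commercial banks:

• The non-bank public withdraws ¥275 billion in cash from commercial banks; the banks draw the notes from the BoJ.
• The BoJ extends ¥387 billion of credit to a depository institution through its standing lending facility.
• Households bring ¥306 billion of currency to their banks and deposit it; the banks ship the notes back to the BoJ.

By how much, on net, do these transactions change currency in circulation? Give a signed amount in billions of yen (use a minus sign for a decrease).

-¥31 billion

BoJ balance sheet:
  Assets:      Loans to banks +¥387B
  Liabilities: Bank reserves +¥418B, Currency in circulation −¥31B
So the change in currency in circulation is -¥31 billion.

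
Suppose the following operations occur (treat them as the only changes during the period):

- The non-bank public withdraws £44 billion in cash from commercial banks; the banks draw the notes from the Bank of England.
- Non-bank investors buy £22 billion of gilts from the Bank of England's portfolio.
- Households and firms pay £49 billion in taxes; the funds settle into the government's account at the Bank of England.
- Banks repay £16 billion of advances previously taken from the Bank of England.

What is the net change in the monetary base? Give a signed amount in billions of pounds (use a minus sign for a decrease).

-£87 billion

Currency withdrawal £44 billion: just a shift between currency and reserves — both are base money → 0.
Asset sale (to non-banks) £22 billion: Bank of England balance sheet contracts → −£22B.
Government account inflow £49 billion: reserves shift to a non-base liability → −£49B.
Discount-window repayment £16 billion: Bank of England balance sheet contracts → −£16B.
Net: 0 − 22 − 49 − 16 = -£87 billion.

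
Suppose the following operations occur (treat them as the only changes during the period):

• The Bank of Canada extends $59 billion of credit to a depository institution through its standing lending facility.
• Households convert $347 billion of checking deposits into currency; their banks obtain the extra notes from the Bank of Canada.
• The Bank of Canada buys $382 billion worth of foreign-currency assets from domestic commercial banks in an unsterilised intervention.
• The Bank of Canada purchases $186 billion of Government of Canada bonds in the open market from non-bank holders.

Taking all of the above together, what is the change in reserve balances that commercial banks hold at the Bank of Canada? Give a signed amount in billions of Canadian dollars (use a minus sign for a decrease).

Bank of Canada balance sheet:
  Assets:      Securities +$186B, Loans to banks +$59B, Foreign assets +$382B
  Liabilities: Bank reserves +$280B, Currency in circulation +$347B
So the change in reserve balances that commercial banks hold at the Bank of Canada is +$280 billion.

+$280 billion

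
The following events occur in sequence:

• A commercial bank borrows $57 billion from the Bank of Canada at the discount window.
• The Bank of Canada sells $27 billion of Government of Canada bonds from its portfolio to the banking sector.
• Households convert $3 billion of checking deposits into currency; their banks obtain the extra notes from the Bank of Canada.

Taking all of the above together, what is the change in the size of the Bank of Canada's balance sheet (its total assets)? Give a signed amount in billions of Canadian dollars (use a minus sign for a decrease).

Bank of Canada balance sheet:
  Assets:      Securities −$27B, Loans to banks +$57B
  Liabilities: Bank reserves +$27B, Currency in circulation +$3B
Change in total Bank of Canada assets = +$30 billion.

+$30 billion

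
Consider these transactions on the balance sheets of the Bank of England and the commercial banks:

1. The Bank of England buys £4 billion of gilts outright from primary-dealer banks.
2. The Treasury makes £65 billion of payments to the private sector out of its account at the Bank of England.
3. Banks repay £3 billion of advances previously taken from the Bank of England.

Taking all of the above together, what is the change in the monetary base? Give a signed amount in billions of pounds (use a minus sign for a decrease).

OMO purchase (from banks) £4 billion: Bank of England balance sheet expands → +£4B.
Government spending £65 billion: a non-base liability converts back to reserves → +£65B.
Discount-window repayment £3 billion: Bank of England balance sheet contracts → −£3B.
Net: 4 + 65 − 3 = +£66 billion.

+£66 billion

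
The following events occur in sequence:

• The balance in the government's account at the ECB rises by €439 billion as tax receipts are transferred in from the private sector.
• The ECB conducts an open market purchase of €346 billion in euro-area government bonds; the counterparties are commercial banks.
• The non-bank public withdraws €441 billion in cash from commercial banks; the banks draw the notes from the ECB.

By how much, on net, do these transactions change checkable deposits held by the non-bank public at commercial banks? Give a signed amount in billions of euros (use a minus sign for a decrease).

ECB balance sheet:
  Assets:      Securities +€346B
  Liabilities: Bank reserves −€534B, Currency in circulation +€441B, Government deposits +€439B
Commercial banking system:
  Assets:      Reserves at CB −€534B, Securities −€346B
  Liabilities: Checkable deposits −€880B
So the change in checkable deposits held by the non-bank public at commercial banks is -€880 billion.

-€880 billion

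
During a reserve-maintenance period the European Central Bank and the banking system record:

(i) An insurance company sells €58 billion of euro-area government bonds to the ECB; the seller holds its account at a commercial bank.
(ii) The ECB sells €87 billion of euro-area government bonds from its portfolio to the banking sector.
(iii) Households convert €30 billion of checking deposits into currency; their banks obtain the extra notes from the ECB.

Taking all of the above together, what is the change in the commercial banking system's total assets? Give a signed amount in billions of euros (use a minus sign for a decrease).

+€28 billion

Asset purchase (from non-banks) €58 billion: bank balance sheets expand → +€58B.
OMO sale (to banks) €87 billion: just an asset swap on bank balance sheets → 0.
Currency withdrawal €30 billion: bank balance sheets shrink → −€30B.
Net: 58 + 0 − 30 = +€28 billion.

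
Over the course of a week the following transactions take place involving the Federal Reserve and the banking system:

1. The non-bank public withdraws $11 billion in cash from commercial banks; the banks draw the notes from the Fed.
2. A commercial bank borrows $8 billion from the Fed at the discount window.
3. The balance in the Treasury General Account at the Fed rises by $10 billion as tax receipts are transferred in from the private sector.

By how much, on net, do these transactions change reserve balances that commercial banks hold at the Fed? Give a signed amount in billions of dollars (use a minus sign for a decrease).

Currency withdrawal $11 billion: banks swap reserves for currency → −$11B.
Discount-window loan $8 billion: the loan is credited to the bank's reserve account → +$8B.
Government account inflow $10 billion: funds move from bank reserves into the government account → −$10B.
Net: −11 + 8 − 10 = -$13 billion.

-$13 billion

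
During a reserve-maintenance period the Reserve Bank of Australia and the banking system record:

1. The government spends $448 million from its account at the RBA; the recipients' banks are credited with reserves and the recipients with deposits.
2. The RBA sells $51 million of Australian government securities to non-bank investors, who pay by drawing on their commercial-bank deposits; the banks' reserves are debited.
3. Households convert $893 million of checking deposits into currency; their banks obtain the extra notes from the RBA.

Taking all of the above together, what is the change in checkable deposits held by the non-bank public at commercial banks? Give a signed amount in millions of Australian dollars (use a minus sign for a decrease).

Government spending $448 million: non-bank counterparties' bank balances rise → +$448M.
Asset sale (to non-banks) $51 million: non-bank counterparties' bank balances fall → −$51M.
Currency withdrawal $893 million: non-bank counterparties' bank balances fall → −$893M.
Net: 448 − 51 − 893 = -$496 million.

-$496 million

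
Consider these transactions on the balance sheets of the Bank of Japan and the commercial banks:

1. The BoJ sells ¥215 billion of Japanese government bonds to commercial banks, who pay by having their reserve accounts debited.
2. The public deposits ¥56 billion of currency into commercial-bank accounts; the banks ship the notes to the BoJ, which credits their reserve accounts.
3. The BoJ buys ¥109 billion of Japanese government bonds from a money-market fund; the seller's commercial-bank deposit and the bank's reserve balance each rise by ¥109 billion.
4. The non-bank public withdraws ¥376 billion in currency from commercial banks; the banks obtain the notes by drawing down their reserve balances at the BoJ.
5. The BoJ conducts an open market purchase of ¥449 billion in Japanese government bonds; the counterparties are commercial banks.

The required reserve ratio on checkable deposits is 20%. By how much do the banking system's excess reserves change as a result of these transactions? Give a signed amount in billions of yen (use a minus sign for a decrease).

+¥65.2 billion

OMO sale (to banks) ¥215 billion: reserves −¥215B, deposits 0.
Currency deposit ¥56 billion: reserves +¥56B, deposits +¥56B.
Asset purchase (from non-banks) ¥109 billion: reserves +¥109B, deposits +¥109B.
Currency withdrawal ¥376 billion: reserves −¥376B, deposits −¥376B.
OMO purchase (from banks) ¥449 billion: reserves +¥449B, deposits 0.
Totals: Δreserves = +¥23B, Δdeposits = −¥211B.
Δrequired reserves = 20% × −¥211B = −¥42.2B.
Δexcess reserves = Δreserves − Δrequired = +¥23B − (−¥42.2B) = +¥65.2 billion.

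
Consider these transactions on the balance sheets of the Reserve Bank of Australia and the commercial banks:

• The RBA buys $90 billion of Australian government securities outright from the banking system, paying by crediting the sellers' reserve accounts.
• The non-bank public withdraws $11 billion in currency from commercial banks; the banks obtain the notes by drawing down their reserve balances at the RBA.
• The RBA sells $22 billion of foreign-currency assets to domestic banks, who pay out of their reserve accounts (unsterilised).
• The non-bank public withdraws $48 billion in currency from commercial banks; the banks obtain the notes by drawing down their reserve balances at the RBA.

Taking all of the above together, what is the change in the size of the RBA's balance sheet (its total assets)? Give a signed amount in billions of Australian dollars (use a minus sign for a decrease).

+$68 billion

RBA balance sheet:
  Assets:      Securities +$90B, Foreign assets −$22B
  Liabilities: Bank reserves +$9B, Currency in circulation +$59B
Commercial banking system:
  Assets:      Reserves at CB +$9B, Securities −$90B, Foreign assets +$22B
  Liabilities: Checkable deposits −$59B
Change in total RBA assets = +$68 billion.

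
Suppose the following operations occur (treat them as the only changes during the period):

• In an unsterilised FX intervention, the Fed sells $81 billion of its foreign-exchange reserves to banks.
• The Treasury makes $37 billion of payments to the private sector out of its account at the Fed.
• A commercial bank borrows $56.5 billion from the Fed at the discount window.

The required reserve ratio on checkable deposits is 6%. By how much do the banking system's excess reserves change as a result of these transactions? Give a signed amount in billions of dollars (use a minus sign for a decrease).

+$10.28 billion

FX sale $81 billion: reserves −$81B, deposits 0.
Government spending $37 billion: reserves +$37B, deposits +$37B.
Discount-window loan $56.5 billion: reserves +$56.5B, deposits 0.
Totals: Δreserves = +$12.5B, Δdeposits = +$37B.
Δrequired reserves = 6% × +$37B = +$2.22B.
Δexcess reserves = Δreserves − Δrequired = +$12.5B − (+$2.22B) = +$10.28 billion.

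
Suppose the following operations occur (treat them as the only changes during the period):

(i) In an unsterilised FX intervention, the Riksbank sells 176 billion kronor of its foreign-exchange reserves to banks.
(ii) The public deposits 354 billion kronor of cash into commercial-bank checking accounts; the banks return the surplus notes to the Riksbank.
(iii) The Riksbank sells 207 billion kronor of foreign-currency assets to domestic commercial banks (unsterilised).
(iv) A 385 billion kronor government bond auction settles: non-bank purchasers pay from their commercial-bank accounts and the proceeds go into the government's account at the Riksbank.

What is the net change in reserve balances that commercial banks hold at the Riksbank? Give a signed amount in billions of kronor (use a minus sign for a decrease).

-414 billion

FX sale 176 billion kronor: the buying banks pay out of their reserve balances → −176B.
Currency deposit 354 billion kronor: returned notes are swapped for reserve credit → +354B.
FX sale 207 billion kronor: the buying banks pay out of their reserve balances → −207B.
Government account inflow 385 billion kronor: funds move from bank reserves into the government account → −385B.
Net: −176 + 354 − 207 − 385 = -414 billion.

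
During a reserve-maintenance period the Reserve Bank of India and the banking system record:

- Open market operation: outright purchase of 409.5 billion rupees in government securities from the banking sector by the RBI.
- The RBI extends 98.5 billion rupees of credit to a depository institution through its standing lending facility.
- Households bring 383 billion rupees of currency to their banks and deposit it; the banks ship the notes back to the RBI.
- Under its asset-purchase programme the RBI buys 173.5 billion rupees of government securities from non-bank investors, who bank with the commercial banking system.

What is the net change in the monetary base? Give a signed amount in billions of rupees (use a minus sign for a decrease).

+681.5 billion

RBI balance sheet:
  Assets:      Securities +583B, Loans to banks +98.5B
  Liabilities: Bank reserves +1064.5B, Currency in circulation −383B
Monetary base = currency + reserves: −383B + (+1064.5B) = +681.5 billion.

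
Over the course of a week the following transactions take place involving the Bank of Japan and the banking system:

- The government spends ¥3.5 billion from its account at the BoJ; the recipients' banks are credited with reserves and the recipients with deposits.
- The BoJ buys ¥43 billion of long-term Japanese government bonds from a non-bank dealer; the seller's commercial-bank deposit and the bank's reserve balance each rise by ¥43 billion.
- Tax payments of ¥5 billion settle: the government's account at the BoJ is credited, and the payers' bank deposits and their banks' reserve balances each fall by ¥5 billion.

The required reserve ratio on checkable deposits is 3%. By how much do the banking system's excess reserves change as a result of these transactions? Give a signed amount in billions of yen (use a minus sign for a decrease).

+¥40.255 billion

Government spending ¥3.5 billion: reserves +¥3.5B, deposits +¥3.5B.
Asset purchase (from non-banks) ¥43 billion: reserves +¥43B, deposits +¥43B.
Government account inflow ¥5 billion: reserves −¥5B, deposits −¥5B.
Totals: Δreserves = +¥41.5B, Δdeposits = +¥41.5B.
Δrequired reserves = 3% × +¥41.5B = +¥1.245B.
Δexcess reserves = Δreserves − Δrequired = +¥41.5B − (+¥1.245B) = +¥40.255 billion.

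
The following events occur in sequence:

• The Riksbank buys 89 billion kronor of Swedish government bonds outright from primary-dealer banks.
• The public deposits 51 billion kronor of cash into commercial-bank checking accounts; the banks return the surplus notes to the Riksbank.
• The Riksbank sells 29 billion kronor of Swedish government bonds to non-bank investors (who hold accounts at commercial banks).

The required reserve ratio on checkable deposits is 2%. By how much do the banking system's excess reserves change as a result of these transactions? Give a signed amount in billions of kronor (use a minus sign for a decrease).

OMO purchase (from banks) 89 billion kronor: reserves +89B, deposits 0.
Currency deposit 51 billion kronor: reserves +51B, deposits +51B.
Asset sale (to non-banks) 29 billion kronor: reserves −29B, deposits −29B.
Totals: Δreserves = +111B, Δdeposits = +22B.
Δrequired reserves = 2% × +22B = +0.44B.
Δexcess reserves = Δreserves − Δrequired = +111B − (+0.44B) = +110.56 billion.

+110.56 billion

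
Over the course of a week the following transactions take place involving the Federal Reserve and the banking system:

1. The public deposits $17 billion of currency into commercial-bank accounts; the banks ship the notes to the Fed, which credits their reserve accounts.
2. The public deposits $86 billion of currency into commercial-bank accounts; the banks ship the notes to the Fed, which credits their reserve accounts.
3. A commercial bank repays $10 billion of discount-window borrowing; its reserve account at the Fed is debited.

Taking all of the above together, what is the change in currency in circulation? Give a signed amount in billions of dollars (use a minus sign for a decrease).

-$103 billion

Currency deposit $17 billion: notes return to the central bank → −$17B.
Currency deposit $86 billion: notes return to the central bank → −$86B.
Discount-window repayment $10 billion: no currency enters or leaves circulation → 0.
Net: −17 − 86 + 0 = -$103 billion.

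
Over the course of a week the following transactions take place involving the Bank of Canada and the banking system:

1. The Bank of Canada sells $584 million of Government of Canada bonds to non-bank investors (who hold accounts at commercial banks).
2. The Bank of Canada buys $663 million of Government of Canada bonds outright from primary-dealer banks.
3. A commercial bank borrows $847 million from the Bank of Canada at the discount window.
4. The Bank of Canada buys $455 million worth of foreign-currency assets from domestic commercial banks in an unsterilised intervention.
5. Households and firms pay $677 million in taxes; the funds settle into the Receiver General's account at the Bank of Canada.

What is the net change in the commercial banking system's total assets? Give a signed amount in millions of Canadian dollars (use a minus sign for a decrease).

-$414 million

Asset sale (to non-banks) $584 million: bank balance sheets shrink → −$584M.
OMO purchase (from banks) $663 million: just an asset swap on bank balance sheets → 0.
Discount-window loan $847 million: bank balance sheets expand → +$847M.
FX purchase $455 million: just an asset swap on bank balance sheets → 0.
Government account inflow $677 million: bank balance sheets shrink → −$677M.
Net: −584 + 0 + 847 + 0 − 677 = -$414 million.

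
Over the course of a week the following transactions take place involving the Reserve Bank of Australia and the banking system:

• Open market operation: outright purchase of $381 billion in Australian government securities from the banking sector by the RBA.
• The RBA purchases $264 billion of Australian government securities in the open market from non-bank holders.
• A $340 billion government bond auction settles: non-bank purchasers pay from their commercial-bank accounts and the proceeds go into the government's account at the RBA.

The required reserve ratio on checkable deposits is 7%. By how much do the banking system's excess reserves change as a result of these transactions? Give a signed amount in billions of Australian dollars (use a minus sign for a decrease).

OMO purchase (from banks) $381 billion: reserves +$381B, deposits 0.
Asset purchase (from non-banks) $264 billion: reserves +$264B, deposits +$264B.
Government account inflow $340 billion: reserves −$340B, deposits −$340B.
Totals: Δreserves = +$305B, Δdeposits = −$76B.
Δrequired reserves = 7% × −$76B = −$5.32B.
Δexcess reserves = Δreserves − Δrequired = +$305B − (−$5.32B) = +$310.32 billion.

+$310.32 billion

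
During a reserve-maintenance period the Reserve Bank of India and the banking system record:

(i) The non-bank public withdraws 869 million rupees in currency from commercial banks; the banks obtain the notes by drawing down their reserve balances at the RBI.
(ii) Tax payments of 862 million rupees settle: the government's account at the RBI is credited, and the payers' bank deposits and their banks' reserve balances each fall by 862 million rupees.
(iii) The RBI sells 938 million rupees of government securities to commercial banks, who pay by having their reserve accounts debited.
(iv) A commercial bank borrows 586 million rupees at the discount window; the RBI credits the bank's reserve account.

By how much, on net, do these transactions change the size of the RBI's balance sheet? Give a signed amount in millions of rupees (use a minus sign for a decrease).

-352 million

Currency withdrawal 869 million rupees: only the composition of liabilities changes → 0.
Government account inflow 862 million rupees: only the composition of liabilities changes → 0.
OMO sale (to banks) 938 million rupees: an RBI asset is shed → −938M.
Discount-window loan 586 million rupees: an RBI asset is acquired → +586M.
Net: 0 + 0 − 938 + 586 = -352 million.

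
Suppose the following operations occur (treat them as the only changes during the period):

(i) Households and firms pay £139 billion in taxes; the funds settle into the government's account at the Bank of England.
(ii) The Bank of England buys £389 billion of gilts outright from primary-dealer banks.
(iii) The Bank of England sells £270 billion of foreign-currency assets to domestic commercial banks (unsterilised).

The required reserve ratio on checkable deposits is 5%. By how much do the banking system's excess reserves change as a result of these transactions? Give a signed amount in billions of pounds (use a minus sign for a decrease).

-£13.05 billion

Government account inflow £139 billion: reserves −£139B, deposits −£139B.
OMO purchase (from banks) £389 billion: reserves +£389B, deposits 0.
FX sale £270 billion: reserves −£270B, deposits 0.
Totals: Δreserves = −£20B, Δdeposits = −£139B.
Δrequired reserves = 5% × −£139B = −£6.95B.
Δexcess reserves = Δreserves − Δrequired = −£20B − (−£6.95B) = -£13.05 billion.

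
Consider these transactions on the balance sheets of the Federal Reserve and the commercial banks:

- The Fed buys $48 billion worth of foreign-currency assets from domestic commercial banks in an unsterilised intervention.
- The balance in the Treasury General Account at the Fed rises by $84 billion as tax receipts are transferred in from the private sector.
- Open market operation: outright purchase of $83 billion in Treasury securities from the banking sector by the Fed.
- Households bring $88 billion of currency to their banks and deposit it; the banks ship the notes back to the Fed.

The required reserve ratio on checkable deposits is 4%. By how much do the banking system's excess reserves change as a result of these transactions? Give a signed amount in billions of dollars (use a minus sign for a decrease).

FX purchase $48 billion: reserves +$48B, deposits 0.
Government account inflow $84 billion: reserves −$84B, deposits −$84B.
OMO purchase (from banks) $83 billion: reserves +$83B, deposits 0.
Currency deposit $88 billion: reserves +$88B, deposits +$88B.
Totals: Δreserves = +$135B, Δdeposits = +$4B.
Δrequired reserves = 4% × +$4B = +$0.16B.
Δexcess reserves = Δreserves − Δrequired = +$135B − (+$0.16B) = +$134.84 billion.

+$134.84 billion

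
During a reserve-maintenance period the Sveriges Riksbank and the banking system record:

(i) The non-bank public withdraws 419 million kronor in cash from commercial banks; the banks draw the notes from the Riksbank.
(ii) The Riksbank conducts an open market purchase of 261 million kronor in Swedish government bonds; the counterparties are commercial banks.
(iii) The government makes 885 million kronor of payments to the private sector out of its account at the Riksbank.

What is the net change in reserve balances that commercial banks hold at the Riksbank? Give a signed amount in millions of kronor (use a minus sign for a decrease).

+727 million

Currency withdrawal 419 million kronor: banks swap reserves for currency → −419M.
OMO purchase (from banks) 261 million kronor: the Riksbank pays by crediting reserve accounts → +261M.
Government spending 885 million kronor: government payments flow into bank reserve accounts → +885M.
Net: −419 + 261 + 885 = +727 million.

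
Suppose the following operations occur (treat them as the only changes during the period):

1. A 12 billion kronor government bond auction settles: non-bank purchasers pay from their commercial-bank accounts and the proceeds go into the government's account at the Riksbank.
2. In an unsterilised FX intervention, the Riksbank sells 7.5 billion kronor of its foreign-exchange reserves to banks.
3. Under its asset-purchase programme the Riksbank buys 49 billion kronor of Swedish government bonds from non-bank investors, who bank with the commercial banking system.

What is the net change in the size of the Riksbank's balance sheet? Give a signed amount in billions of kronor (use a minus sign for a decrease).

+41.5 billion

Riksbank balance sheet:
  Assets:      Securities +49B, Foreign assets −7.5B
  Liabilities: Bank reserves +29.5B, Government deposits +12B
Change in total Riksbank assets = +41.5 billion.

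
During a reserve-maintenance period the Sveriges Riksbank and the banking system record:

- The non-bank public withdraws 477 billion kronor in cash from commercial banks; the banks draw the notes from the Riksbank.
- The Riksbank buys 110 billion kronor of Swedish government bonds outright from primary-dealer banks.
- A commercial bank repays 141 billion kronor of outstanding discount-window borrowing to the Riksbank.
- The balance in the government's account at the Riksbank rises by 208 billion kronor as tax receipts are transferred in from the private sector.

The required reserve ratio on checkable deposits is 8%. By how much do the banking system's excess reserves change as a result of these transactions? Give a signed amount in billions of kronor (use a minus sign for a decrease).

Currency withdrawal 477 billion kronor: reserves −477B, deposits −477B.
OMO purchase (from banks) 110 billion kronor: reserves +110B, deposits 0.
Discount-window repayment 141 billion kronor: reserves −141B, deposits 0.
Government account inflow 208 billion kronor: reserves −208B, deposits −208B.
Totals: Δreserves = −716B, Δdeposits = −685B.
Δrequired reserves = 8% × −685B = −54.8B.
Δexcess reserves = Δreserves − Δrequired = −716B − (−54.8B) = -661.2 billion.

-661.2 billion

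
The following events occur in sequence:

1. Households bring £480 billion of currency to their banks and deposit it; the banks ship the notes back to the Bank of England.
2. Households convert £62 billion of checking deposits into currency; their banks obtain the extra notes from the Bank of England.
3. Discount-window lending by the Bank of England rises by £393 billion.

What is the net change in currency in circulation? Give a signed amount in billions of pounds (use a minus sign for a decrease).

-£418 billion

Bank of England balance sheet:
  Assets:      Loans to banks +£393B
  Liabilities: Bank reserves +£811B, Currency in circulation −£418B
So the change in currency in circulation is -£418 billion.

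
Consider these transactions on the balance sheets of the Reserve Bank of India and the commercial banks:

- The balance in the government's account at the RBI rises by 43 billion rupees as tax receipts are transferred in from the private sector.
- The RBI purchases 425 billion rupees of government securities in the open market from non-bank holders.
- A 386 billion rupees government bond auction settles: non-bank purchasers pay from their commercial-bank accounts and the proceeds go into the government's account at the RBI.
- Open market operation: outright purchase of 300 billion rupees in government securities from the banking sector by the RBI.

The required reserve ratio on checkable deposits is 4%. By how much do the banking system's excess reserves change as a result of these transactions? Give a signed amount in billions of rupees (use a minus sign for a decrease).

+296.16 billion

Government account inflow 43 billion rupees: reserves −43B, deposits −43B.
Asset purchase (from non-banks) 425 billion rupees: reserves +425B, deposits +425B.
Government account inflow 386 billion rupees: reserves −386B, deposits −386B.
OMO purchase (from banks) 300 billion rupees: reserves +300B, deposits 0.
Totals: Δreserves = +296B, Δdeposits = −4B.
Δrequired reserves = 4% × −4B = −0.16B.
Δexcess reserves = Δreserves − Δrequired = +296B − (−0.16B) = +296.16 billion.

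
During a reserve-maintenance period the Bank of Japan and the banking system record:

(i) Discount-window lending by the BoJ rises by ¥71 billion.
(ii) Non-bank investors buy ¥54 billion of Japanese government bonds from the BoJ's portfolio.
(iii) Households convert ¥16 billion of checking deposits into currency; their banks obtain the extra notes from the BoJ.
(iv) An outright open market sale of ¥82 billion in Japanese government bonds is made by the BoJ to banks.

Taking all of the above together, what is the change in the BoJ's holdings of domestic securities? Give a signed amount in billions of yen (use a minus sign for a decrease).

BoJ balance sheet:
  Assets:      Securities −¥136B, Loans to banks +¥71B
  Liabilities: Bank reserves −¥81B, Currency in circulation +¥16B
Commercial banking system:
  Assets:      Reserves at CB −¥81B, Securities +¥82B
  Liabilities: Checkable deposits −¥70B, Borrowings from CB +¥71B
So the change in the BoJ's holdings of domestic securities is -¥136 billion.

-¥136 billion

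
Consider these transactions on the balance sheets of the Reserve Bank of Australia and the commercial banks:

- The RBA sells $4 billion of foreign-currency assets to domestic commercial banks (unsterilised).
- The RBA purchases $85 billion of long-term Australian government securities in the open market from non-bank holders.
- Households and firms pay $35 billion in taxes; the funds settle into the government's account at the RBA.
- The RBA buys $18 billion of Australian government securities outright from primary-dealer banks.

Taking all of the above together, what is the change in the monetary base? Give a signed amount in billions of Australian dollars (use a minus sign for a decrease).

+$64 billion

FX sale $4 billion: RBA balance sheet contracts → −$4B.
Asset purchase (from non-banks) $85 billion: RBA balance sheet expands → +$85B.
Government account inflow $35 billion: reserves shift to a non-base liability → −$35B.
OMO purchase (from banks) $18 billion: RBA balance sheet expands → +$18B.
Net: −4 + 85 − 35 + 18 = +$64 billion.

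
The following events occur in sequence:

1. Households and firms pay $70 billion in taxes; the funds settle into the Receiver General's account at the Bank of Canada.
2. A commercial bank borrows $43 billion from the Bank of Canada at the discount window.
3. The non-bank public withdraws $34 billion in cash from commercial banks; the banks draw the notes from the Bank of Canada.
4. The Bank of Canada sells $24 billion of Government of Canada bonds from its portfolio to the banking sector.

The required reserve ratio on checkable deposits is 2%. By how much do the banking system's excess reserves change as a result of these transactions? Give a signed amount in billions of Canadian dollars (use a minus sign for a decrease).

-$82.92 billion

Government account inflow $70 billion: reserves −$70B, deposits −$70B.
Discount-window loan $43 billion: reserves +$43B, deposits 0.
Currency withdrawal $34 billion: reserves −$34B, deposits −$34B.
OMO sale (to banks) $24 billion: reserves −$24B, deposits 0.
Totals: Δreserves = −$85B, Δdeposits = −$104B.
Δrequired reserves = 2% × −$104B = −$2.08B.
Δexcess reserves = Δreserves − Δrequired = −$85B − (−$2.08B) = -$82.92 billion.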